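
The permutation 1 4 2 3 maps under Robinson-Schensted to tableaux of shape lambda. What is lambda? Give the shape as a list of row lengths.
[3, 1]

Row-insert each entry into an empty tableau.

After inserting 1: P = [[1]].
After inserting 4: P = [[1, 4]].
After inserting 2: P = [[1, 2], [4]].
After inserting 3: P = [[1, 2, 3], [4]].

The final insertion tableau P = [[1, 2, 3], [4]] has shape [3, 1].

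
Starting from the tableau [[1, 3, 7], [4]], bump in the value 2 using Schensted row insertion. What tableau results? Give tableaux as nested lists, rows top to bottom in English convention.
In row 1, 2 replaces 3 (the leftmost entry greater than 2); 3 is bumped to row 2. In row 2, 3 replaces 4 (the leftmost entry greater than 3); 4 is bumped to row 3. 4 starts a new row 3. The new tableau is [[1, 2, 7], [3], [4]].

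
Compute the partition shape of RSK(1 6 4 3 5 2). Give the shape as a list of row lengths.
RSK row insertion gives P = [[1, 2, 5], [3], [4], [6]], which has shape [3, 1, 1, 1].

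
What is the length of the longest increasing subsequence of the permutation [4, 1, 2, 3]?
3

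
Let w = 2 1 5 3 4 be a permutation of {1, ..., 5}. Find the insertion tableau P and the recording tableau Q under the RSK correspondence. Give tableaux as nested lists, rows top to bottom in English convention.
Insert each entry of the permutation into P by Schensted row insertion, recording in Q the position of each new cell.

Insert 2: appended to row 1. P = [[2]], Q = [[1]].
Insert 1: 1 bumps 2 from row 1; 2 starts row 2. P = [[1], [2]], Q = [[1], [2]].
Insert 5: appended to row 1. P = [[1, 5], [2]], Q = [[1, 3], [2]].
Insert 3: 3 bumps 5 from row 1; 5 appends to row 2. P = [[1, 3], [2, 5]], Q = [[1, 3], [2, 4]].
Insert 4: appended to row 1. P = [[1, 3, 4], [2, 5]], Q = [[1, 3, 5], [2, 4]].

So P = [[1, 3, 4], [2, 5]], Q = [[1, 3, 5], [2, 4]].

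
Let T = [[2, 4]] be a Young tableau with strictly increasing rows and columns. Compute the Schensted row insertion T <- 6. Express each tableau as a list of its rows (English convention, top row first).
6 is larger than every entry of row 1, so it is appended to row 1. The new tableau is [[2, 4, 6]].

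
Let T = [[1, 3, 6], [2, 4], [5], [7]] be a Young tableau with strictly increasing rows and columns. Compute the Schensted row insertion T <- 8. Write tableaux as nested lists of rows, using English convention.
[[1, 3, 6, 8], [2, 4], [5], [7]]

8 is larger than every entry of row 1, so it is appended to row 1. The new tableau is [[1, 3, 6, 8], [2, 4], [5], [7]].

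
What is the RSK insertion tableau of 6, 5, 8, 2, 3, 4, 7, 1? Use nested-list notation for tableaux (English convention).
P = [[1, 3, 4, 7], [2, 8], [5], [6]]

After inserting 6: P = [[6]].
After inserting 5: P = [[5], [6]].
After inserting 8: P = [[5, 8], [6]].
After inserting 2: P = [[2, 8], [5], [6]].
After inserting 3: P = [[2, 3], [5, 8], [6]].
After inserting 4: P = [[2, 3, 4], [5, 8], [6]].
After inserting 7: P = [[2, 3, 4, 7], [5, 8], [6]].
After inserting 1: P = [[1, 3, 4, 7], [2, 8], [5], [6]].

So P = [[1, 3, 4, 7], [2, 8], [5], [6]].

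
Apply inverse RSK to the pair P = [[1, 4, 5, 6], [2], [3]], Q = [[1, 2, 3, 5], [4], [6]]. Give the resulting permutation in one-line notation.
3 4 5 2 6 1

Reverse the RSK construction: for i from n down to 1, find the cell of Q containing i, remove the entry at that cell from P, and reverse-bump it up through P; the value ejected from row 1 is w(i).

Step i=6: Q has 6 at row 3, column 1; remove 3 from row 3 of P and reverse-bump: 3 enters row 2 and ejects 2; 2 enters row 1 and ejects 1. So w(6) = 1. P is now [[2, 4, 5, 6], [3]].
Step i=5: Q has 5 at row 1, column 4; remove that cell from P, ejecting 6. So w(5) = 6. P is now [[2, 4, 5], [3]].
Step i=4: Q has 4 at row 2, column 1; remove 3 from row 2 of P and reverse-bump: 3 enters row 1 and ejects 2. So w(4) = 2. P is now [[3, 4, 5]].
Step i=3: Q has 3 at row 1, column 3; remove that cell from P, ejecting 5. So w(3) = 5. P is now [[3, 4]].
Step i=2: Q has 2 at row 1, column 2; remove that cell from P, ejecting 4. So w(2) = 4. P is now [[3]].
Step i=1: Q has 1 at row 1, column 1; remove that cell from P, ejecting 3. So w(1) = 3. P is now [].

So w = 3 4 5 2 6 1.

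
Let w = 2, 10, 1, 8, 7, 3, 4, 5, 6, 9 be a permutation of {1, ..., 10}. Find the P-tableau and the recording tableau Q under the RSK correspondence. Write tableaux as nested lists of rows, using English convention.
P = [[1, 3, 4, 5, 6, 9], [2, 7], [8], [10]], Q = [[1, 2, 7, 8, 9, 10], [3, 4], [5], [6]]

Insert each entry of the permutation into P by Schensted row insertion, recording in Q the position of each new cell.

Insert 2: appended to row 1. P = [[2]].
Insert 10: appended to row 1. P = [[2, 10]].
Insert 1: 1 bumps 2 from row 1; 2 starts row 2. P = [[1, 10], [2]].
Insert 8: 8 bumps 10 from row 1; 10 appends to row 2. P = [[1, 8], [2, 10]].
Insert 7: 7 bumps 8 from row 1; 8 bumps 10 from row 2; 10 starts row 3. P = [[1, 7], [2, 8], [10]].
Insert 3: 3 bumps 7 from row 1; 7 bumps 8 from row 2; 8 bumps 10 from row 3; 10 starts row 4. P = [[1, 3], [2, 7], [8], [10]].
Insert 4: appended to row 1. P = [[1, 3, 4], [2, 7], [8], [10]].
Insert 5: appended to row 1. P = [[1, 3, 4, 5], [2, 7], [8], [10]].
Insert 6: appended to row 1. P = [[1, 3, 4, 5, 6], [2, 7], [8], [10]].
Insert 9: appended to row 1. P = [[1, 3, 4, 5, 6, 9], [2, 7], [8], [10]].

So P = [[1, 3, 4, 5, 6, 9], [2, 7], [8], [10]], Q = [[1, 2, 7, 8, 9, 10], [3, 4], [5], [6]].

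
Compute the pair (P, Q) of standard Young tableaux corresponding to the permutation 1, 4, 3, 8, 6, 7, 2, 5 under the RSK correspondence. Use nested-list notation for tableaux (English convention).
P = [[1, 2, 5, 7], [3, 6], [4, 8]], Q = [[1, 2, 4, 6], [3, 5], [7, 8]]

Insert each entry of the permutation into P by Schensted row insertion, recording in Q the position of each new cell.

Insert 1: appended to row 1. P = [[1]].
Insert 4: appended to row 1. P = [[1, 4]].
Insert 3: 3 bumps 4 from row 1; 4 starts row 2. P = [[1, 3], [4]].
Insert 8: appended to row 1. P = [[1, 3, 8], [4]].
Insert 6: 6 bumps 8 from row 1; 8 appends to row 2. P = [[1, 3, 6], [4, 8]].
Insert 7: appended to row 1. P = [[1, 3, 6, 7], [4, 8]].
Insert 2: 2 bumps 3 from row 1; 3 bumps 4 from row 2; 4 starts row 3. P = [[1, 2, 6, 7], [3, 8], [4]].
Insert 5: 5 bumps 6 from row 1; 6 bumps 8 from row 2; 8 appends to row 3. P = [[1, 2, 5, 7], [3, 6], [4, 8]].

So P = [[1, 2, 5, 7], [3, 6], [4, 8]], Q = [[1, 2, 4, 6], [3, 5], [7, 8]].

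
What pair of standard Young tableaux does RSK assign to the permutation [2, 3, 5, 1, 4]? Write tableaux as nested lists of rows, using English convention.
Insert each entry of the permutation into P by Schensted row insertion, recording in Q the position of each new cell.

Insert 2: appended to row 1. P = [[2]], Q = [[1]].
Insert 3: appended to row 1. P = [[2, 3]], Q = [[1, 2]].
Insert 5: appended to row 1. P = [[2, 3, 5]], Q = [[1, 2, 3]].
Insert 1: 1 bumps 2 from row 1; 2 starts row 2. P = [[1, 3, 5], [2]], Q = [[1, 2, 3], [4]].
Insert 4: 4 bumps 5 from row 1; 5 appends to row 2. P = [[1, 3, 4], [2, 5]], Q = [[1, 2, 3], [4, 5]].

So P = [[1, 3, 4], [2, 5]], Q = [[1, 2, 3], [4, 5]].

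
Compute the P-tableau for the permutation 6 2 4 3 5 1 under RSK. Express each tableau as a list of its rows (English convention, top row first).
Insert 6: appended to row 1. P = [[6]].
Insert 2: 2 bumps 6 from row 1; 6 starts row 2. P = [[2], [6]].
Insert 4: appended to row 1. P = [[2, 4], [6]].
Insert 3: 3 bumps 4 from row 1; 4 bumps 6 from row 2; 6 starts row 3. P = [[2, 3], [4], [6]].
Insert 5: appended to row 1. P = [[2, 3, 5], [4], [6]].
Insert 1: 1 bumps 2 from row 1; 2 bumps 4 from row 2; 4 bumps 6 from row 3; 6 starts row 4. P = [[1, 3, 5], [2], [4], [6]].

So P = [[1, 3, 5], [2], [4], [6]].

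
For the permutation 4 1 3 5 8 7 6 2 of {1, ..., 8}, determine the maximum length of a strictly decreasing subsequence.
4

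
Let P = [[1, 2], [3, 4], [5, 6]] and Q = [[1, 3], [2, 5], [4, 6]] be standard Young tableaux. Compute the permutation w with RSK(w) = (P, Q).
Reverse the RSK construction: for i from n down to 1, find the cell of Q containing i, remove the entry at that cell from P, and reverse-bump it up through P; the value ejected from row 1 is w(i).

Step i=6: Q has 6 at row 3, column 2; remove 6 from row 3 of P and reverse-bump: 6 enters row 2 and ejects 4; 4 enters row 1 and ejects 2. So w(6) = 2. P is now [[1, 4], [3, 6], [5]].
Step i=5: Q has 5 at row 2, column 2; remove 6 from row 2 of P and reverse-bump: 6 enters row 1 and ejects 4. So w(5) = 4. P is now [[1, 6], [3], [5]].
Step i=4: Q has 4 at row 3, column 1; remove 5 from row 3 of P and reverse-bump: 5 enters row 2 and ejects 3; 3 enters row 1 and ejects 1. So w(4) = 1. P is now [[3, 6], [5]].
Step i=3: Q has 3 at row 1, column 2; remove that cell from P, ejecting 6. So w(3) = 6. P is now [[3], [5]].
Step i=2: Q has 2 at row 2, column 1; remove 5 from row 2 of P and reverse-bump: 5 enters row 1 and ejects 3. So w(2) = 3. P is now [[5]].
Step i=1: Q has 1 at row 1, column 1; remove that cell from P, ejecting 5. So w(1) = 5. P is now [].

So w = 5 3 6 1 4 2.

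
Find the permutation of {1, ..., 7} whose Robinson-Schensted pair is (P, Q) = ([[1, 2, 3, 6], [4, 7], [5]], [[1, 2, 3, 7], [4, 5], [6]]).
1 5 7 2 4 3 6

Reverse the RSK construction: for i from n down to 1, find the cell of Q containing i, remove the entry at that cell from P, and reverse-bump it up through P; the value ejected from row 1 is w(i).

Step i=7: Q has 7 at row 1, column 4; remove that cell from P, ejecting 6. So w(7) = 6. P is now [[1, 2, 3], [4, 7], [5]].
Step i=6: Q has 6 at row 3, column 1; remove 5 from row 3 of P and reverse-bump: 5 enters row 2 and ejects 4; 4 enters row 1 and ejects 3. So w(6) = 3. P is now [[1, 2, 4], [5, 7]].
Step i=5: Q has 5 at row 2, column 2; remove 7 from row 2 of P and reverse-bump: 7 enters row 1 and ejects 4. So w(5) = 4. P is now [[1, 2, 7], [5]].
Step i=4: Q has 4 at row 2, column 1; remove 5 from row 2 of P and reverse-bump: 5 enters row 1 and ejects 2. So w(4) = 2. P is now [[1, 5, 7]].
Step i=3: Q has 3 at row 1, column 3; remove that cell from P, ejecting 7. So w(3) = 7. P is now [[1, 5]].
Step i=2: Q has 2 at row 1, column 2; remove that cell from P, ejecting 5. So w(2) = 5. P is now [[1]].
Step i=1: Q has 1 at row 1, column 1; remove that cell from P, ejecting 1. So w(1) = 1. P is now [].

So w = 1 5 7 2 4 3 6.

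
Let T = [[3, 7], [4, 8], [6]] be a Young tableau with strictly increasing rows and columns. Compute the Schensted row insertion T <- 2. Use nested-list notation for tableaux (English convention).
In row 1, 2 replaces 3 (the leftmost entry greater than 2); 3 is bumped to row 2. In row 2, 3 replaces 4 (the leftmost entry greater than 3); 4 is bumped to row 3. In row 3, 4 replaces 6 (the leftmost entry greater than 4); 6 is bumped to row 4. 6 starts a new row 4. The new tableau is [[2, 7], [3, 8], [4], [6]].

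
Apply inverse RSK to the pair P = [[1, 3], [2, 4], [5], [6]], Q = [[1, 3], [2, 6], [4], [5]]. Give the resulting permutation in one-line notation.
Reverse the RSK construction: for i from n down to 1, find the cell of Q containing i, remove the entry at that cell from P, and reverse-bump it up through P; the value ejected from row 1 is w(i).

Step i=6: Q has 6 at row 2, column 2; remove 4 from row 2 of P and reverse-bump: 4 enters row 1 and ejects 3. So w(6) = 3. P is now [[1, 4], [2], [5], [6]].
Step i=5: Q has 5 at row 4, column 1; remove 6 from row 4 of P and reverse-bump: 6 enters row 3 and ejects 5; 5 enters row 2 and ejects 2; 2 enters row 1 and ejects 1. So w(5) = 1. P is now [[2, 4], [5], [6]].
Step i=4: Q has 4 at row 3, column 1; remove 6 from row 3 of P and reverse-bump: 6 enters row 2 and ejects 5; 5 enters row 1 and ejects 4. So w(4) = 4. P is now [[2, 5], [6]].
Step i=3: Q has 3 at row 1, column 2; remove that cell from P, ejecting 5. So w(3) = 5. P is now [[2], [6]].
Step i=2: Q has 2 at row 2, column 1; remove 6 from row 2 of P and reverse-bump: 6 enters row 1 and ejects 2. So w(2) = 2. P is now [[6]].
Step i=1: Q has 1 at row 1, column 1; remove that cell from P, ejecting 6. So w(1) = 6. P is now [].

So w = 6 2 5 4 1 3.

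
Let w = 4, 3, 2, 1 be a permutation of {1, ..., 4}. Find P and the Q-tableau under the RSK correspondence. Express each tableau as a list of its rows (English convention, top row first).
Insert each entry of the permutation into P by Schensted row insertion, recording in Q the position of each new cell.

Insert 4: appended to row 1. P = [[4]].
Insert 3: 3 bumps 4 from row 1; 4 starts row 2. P = [[3], [4]].
Insert 2: 2 bumps 3 from row 1; 3 bumps 4 from row 2; 4 starts row 3. P = [[2], [3], [4]].
Insert 1: 1 bumps 2 from row 1; 2 bumps 3 from row 2; 3 bumps 4 from row 3; 4 starts row 4. P = [[1], [2], [3], [4]].

So P = [[1], [2], [3], [4]], Q = [[1], [2], [3], [4]].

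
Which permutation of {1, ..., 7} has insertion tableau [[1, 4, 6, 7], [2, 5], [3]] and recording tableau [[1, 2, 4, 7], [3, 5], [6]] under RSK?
Reverse the RSK construction: for i from n down to 1, find the cell of Q containing i, remove the entry at that cell from P, and reverse-bump it up through P; the value ejected from row 1 is w(i).

Step i=7: Q has 7 at row 1, column 4; remove that cell from P, ejecting 7. So w(7) = 7. P is now [[1, 4, 6], [2, 5], [3]].
Step i=6: Q has 6 at row 3, column 1; remove 3 from row 3 of P and reverse-bump: 3 enters row 2 and ejects 2; 2 enters row 1 and ejects 1. So w(6) = 1. P is now [[2, 4, 6], [3, 5]].
Step i=5: Q has 5 at row 2, column 2; remove 5 from row 2 of P and reverse-bump: 5 enters row 1 and ejects 4. So w(5) = 4. P is now [[2, 5, 6], [3]].
Step i=4: Q has 4 at row 1, column 3; remove that cell from P, ejecting 6. So w(4) = 6. P is now [[2, 5], [3]].
Step i=3: Q has 3 at row 2, column 1; remove 3 from row 2 of P and reverse-bump: 3 enters row 1 and ejects 2. So w(3) = 2. P is now [[3, 5]].
Step i=2: Q has 2 at row 1, column 2; remove that cell from P, ejecting 5. So w(2) = 5. P is now [[3]].
Step i=1: Q has 1 at row 1, column 1; remove that cell from P, ejecting 3. So w(1) = 3. P is now [].

So w = 3 5 2 6 4 1 7.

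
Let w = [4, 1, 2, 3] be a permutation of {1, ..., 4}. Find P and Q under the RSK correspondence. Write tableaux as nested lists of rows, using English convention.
P = [[1, 2, 3], [4]], Q = [[1, 3, 4], [2]]

Insert each entry of the permutation into P by Schensted row insertion, recording in Q the position of each new cell.

Insert 4: appended to row 1. P = [[4]], Q = [[1]].
Insert 1: 1 bumps 4 from row 1; 4 starts row 2. P = [[1], [4]], Q = [[1], [2]].
Insert 2: appended to row 1. P = [[1, 2], [4]], Q = [[1, 3], [2]].
Insert 3: appended to row 1. P = [[1, 2, 3], [4]], Q = [[1, 3, 4], [2]].

So P = [[1, 2, 3], [4]], Q = [[1, 3, 4], [2]].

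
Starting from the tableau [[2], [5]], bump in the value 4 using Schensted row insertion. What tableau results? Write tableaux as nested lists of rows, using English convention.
[[2, 4], [5]]

4 is larger than every entry of row 1, so it is appended to row 1. The new tableau is [[2, 4], [5]].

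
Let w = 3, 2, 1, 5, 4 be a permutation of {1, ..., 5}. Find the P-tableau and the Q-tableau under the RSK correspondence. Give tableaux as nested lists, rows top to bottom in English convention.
P = [[1, 4], [2, 5], [3]], Q = [[1, 4], [2, 5], [3]]

Insert each entry of the permutation into P by Schensted row insertion, recording in Q the position of each new cell.

Insert 3: appended to row 1. P = [[3]], Q = [[1]].
Insert 2: 2 bumps 3 from row 1; 3 starts row 2. P = [[2], [3]], Q = [[1], [2]].
Insert 1: 1 bumps 2 from row 1; 2 bumps 3 from row 2; 3 starts row 3. P = [[1], [2], [3]], Q = [[1], [2], [3]].
Insert 5: appended to row 1. P = [[1, 5], [2], [3]], Q = [[1, 4], [2], [3]].
Insert 4: 4 bumps 5 from row 1; 5 appends to row 2. P = [[1, 4], [2, 5], [3]], Q = [[1, 4], [2, 5], [3]].

So P = [[1, 4], [2, 5], [3]], Q = [[1, 4], [2, 5], [3]].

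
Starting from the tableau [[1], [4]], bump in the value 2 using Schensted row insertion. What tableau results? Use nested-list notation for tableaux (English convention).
[[1, 2], [4]]

2 is larger than every entry of row 1, so it is appended to row 1. The new tableau is [[1, 2], [4]].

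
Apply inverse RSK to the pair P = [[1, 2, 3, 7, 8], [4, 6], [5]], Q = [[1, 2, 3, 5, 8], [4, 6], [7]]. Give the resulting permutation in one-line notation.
Reverse RSK: for i = n, n-1, ..., 1, locate i in Q, remove the corresponding corner cell from P, and reverse-bump its entry up through P; the value ejected from row 1 is w(i).

So w = 1 5 6 2 7 4 3 8.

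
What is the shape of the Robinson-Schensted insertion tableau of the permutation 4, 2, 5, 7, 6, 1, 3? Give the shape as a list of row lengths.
Row-insert each entry into an empty tableau.

After inserting 4: P = [[4]].
After inserting 2: P = [[2], [4]].
After inserting 5: P = [[2, 5], [4]].
After inserting 7: P = [[2, 5, 7], [4]].
After inserting 6: P = [[2, 5, 6], [4, 7]].
After inserting 1: P = [[1, 5, 6], [2, 7], [4]].
After inserting 3: P = [[1, 3, 6], [2, 5], [4, 7]].

The final insertion tableau P = [[1, 3, 6], [2, 5], [4, 7]] has shape [3, 2, 2].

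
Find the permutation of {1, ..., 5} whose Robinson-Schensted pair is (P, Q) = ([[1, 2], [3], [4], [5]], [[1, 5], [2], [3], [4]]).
5 4 3 1 2

Reverse the RSK construction: for i from n down to 1, find the cell of Q containing i, remove the entry at that cell from P, and reverse-bump it up through P; the value ejected from row 1 is w(i).

Step i=5: Q has 5 at row 1, column 2; remove that cell from P, ejecting 2. So w(5) = 2. P is now [[1], [3], [4], [5]].
Step i=4: Q has 4 at row 4, column 1; remove 5 from row 4 of P and reverse-bump: 5 enters row 3 and ejects 4; 4 enters row 2 and ejects 3; 3 enters row 1 and ejects 1. So w(4) = 1. P is now [[3], [4], [5]].
Step i=3: Q has 3 at row 3, column 1; remove 5 from row 3 of P and reverse-bump: 5 enters row 2 and ejects 4; 4 enters row 1 and ejects 3. So w(3) = 3. P is now [[4], [5]].
Step i=2: Q has 2 at row 2, column 1; remove 5 from row 2 of P and reverse-bump: 5 enters row 1 and ejects 4. So w(2) = 4. P is now [[5]].
Step i=1: Q has 1 at row 1, column 1; remove that cell from P, ejecting 5. So w(1) = 5. P is now [].

So w = 5 4 3 1 2.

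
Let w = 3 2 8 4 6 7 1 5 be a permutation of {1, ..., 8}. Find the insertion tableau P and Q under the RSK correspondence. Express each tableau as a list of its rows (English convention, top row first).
P = [[1, 4, 5, 7], [2, 6], [3, 8]], Q = [[1, 3, 5, 6], [2, 4], [7, 8]]

Insert each entry of the permutation into P by Schensted row insertion, recording in Q the position of each new cell.

Insert 3: appended to row 1. P = [[3]].
Insert 2: 2 bumps 3 from row 1; 3 starts row 2. P = [[2], [3]].
Insert 8: appended to row 1. P = [[2, 8], [3]].
Insert 4: 4 bumps 8 from row 1; 8 appends to row 2. P = [[2, 4], [3, 8]].
Insert 6: appended to row 1. P = [[2, 4, 6], [3, 8]].
Insert 7: appended to row 1. P = [[2, 4, 6, 7], [3, 8]].
Insert 1: 1 bumps 2 from row 1; 2 bumps 3 from row 2; 3 starts row 3. P = [[1, 4, 6, 7], [2, 8], [3]].
Insert 5: 5 bumps 6 from row 1; 6 bumps 8 from row 2; 8 appends to row 3. P = [[1, 4, 5, 7], [2, 6], [3, 8]].

So P = [[1, 4, 5, 7], [2, 6], [3, 8]], Q = [[1, 3, 5, 6], [2, 4], [7, 8]].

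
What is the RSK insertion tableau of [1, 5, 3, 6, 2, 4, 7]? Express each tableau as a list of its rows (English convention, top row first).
P = [[1, 2, 4, 7], [3, 6], [5]]

After inserting 1: P = [[1]].
After inserting 5: P = [[1, 5]].
After inserting 3: P = [[1, 3], [5]].
After inserting 6: P = [[1, 3, 6], [5]].
After inserting 2: P = [[1, 2, 6], [3], [5]].
After inserting 4: P = [[1, 2, 4], [3, 6], [5]].
After inserting 7: P = [[1, 2, 4, 7], [3, 6], [5]].

So P = [[1, 2, 4, 7], [3, 6], [5]].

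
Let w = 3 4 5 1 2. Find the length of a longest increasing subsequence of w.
3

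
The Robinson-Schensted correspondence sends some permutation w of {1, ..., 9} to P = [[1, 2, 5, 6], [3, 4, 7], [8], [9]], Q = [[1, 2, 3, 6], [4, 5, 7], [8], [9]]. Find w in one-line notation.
3 4 5 1 2 9 8 7 6

Reverse the RSK construction: for i from n down to 1, find the cell of Q containing i, remove the entry at that cell from P, and reverse-bump it up through P; the value ejected from row 1 is w(i).

Step i=9: Q has 9 at row 4, column 1; remove 9 from row 4 of P and reverse-bump: 9 enters row 3 and ejects 8; 8 enters row 2 and ejects 7; 7 enters row 1 and ejects 6. So w(9) = 6. P is now [[1, 2, 5, 7], [3, 4, 8], [9]].
Step i=8: Q has 8 at row 3, column 1; remove 9 from row 3 of P and reverse-bump: 9 enters row 2 and ejects 8; 8 enters row 1 and ejects 7. So w(8) = 7. P is now [[1, 2, 5, 8], [3, 4, 9]].
Step i=7: Q has 7 at row 2, column 3; remove 9 from row 2 of P and reverse-bump: 9 enters row 1 and ejects 8. So w(7) = 8. P is now [[1, 2, 5, 9], [3, 4]].
Step i=6: Q has 6 at row 1, column 4; remove that cell from P, ejecting 9. So w(6) = 9. P is now [[1, 2, 5], [3, 4]].
Step i=5: Q has 5 at row 2, column 2; remove 4 from row 2 of P and reverse-bump: 4 enters row 1 and ejects 2. So w(5) = 2. P is now [[1, 4, 5], [3]].
Step i=4: Q has 4 at row 2, column 1; remove 3 from row 2 of P and reverse-bump: 3 enters row 1 and ejects 1. So w(4) = 1. P is now [[3, 4, 5]].
Step i=3: Q has 3 at row 1, column 3; remove that cell from P, ejecting 5. So w(3) = 5. P is now [[3, 4]].
Step i=2: Q has 2 at row 1, column 2; remove that cell from P, ejecting 4. So w(2) = 4. P is now [[3]].
Step i=1: Q has 1 at row 1, column 1; remove that cell from P, ejecting 3. So w(1) = 3. P is now [].

So w = 3 4 5 1 2 9 8 7 6.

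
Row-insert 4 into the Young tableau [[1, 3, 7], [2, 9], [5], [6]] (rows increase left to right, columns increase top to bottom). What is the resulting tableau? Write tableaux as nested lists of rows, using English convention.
In row 1, 4 replaces 7 (the leftmost entry greater than 4); 7 is bumped to row 2. In row 2, 7 replaces 9 (the leftmost entry greater than 7); 9 is bumped to row 3. 9 is appended to row 3. The new tableau is [[1, 3, 4], [2, 7], [5, 9], [6]].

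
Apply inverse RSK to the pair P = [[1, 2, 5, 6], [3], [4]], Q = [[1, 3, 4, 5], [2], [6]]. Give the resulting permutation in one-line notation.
4 1 3 5 6 2

Reverse the RSK construction: for i from n down to 1, find the cell of Q containing i, remove the entry at that cell from P, and reverse-bump it up through P; the value ejected from row 1 is w(i).

Step i=6: Q has 6 at row 3, column 1; remove 4 from row 3 of P and reverse-bump: 4 enters row 2 and ejects 3; 3 enters row 1 and ejects 2. So w(6) = 2. P is now [[1, 3, 5, 6], [4]].
Step i=5: Q has 5 at row 1, column 4; remove that cell from P, ejecting 6. So w(5) = 6. P is now [[1, 3, 5], [4]].
Step i=4: Q has 4 at row 1, column 3; remove that cell from P, ejecting 5. So w(4) = 5. P is now [[1, 3], [4]].
Step i=3: Q has 3 at row 1, column 2; remove that cell from P, ejecting 3. So w(3) = 3. P is now [[1], [4]].
Step i=2: Q has 2 at row 2, column 1; remove 4 from row 2 of P and reverse-bump: 4 enters row 1 and ejects 1. So w(2) = 1. P is now [[4]].
Step i=1: Q has 1 at row 1, column 1; remove that cell from P, ejecting 4. So w(1) = 4. P is now [].

So w = 4 1 3 5 6 2.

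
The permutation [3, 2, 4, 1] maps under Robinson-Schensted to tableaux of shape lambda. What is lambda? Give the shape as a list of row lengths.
Row-insert each entry into an empty tableau.

After inserting 3: P = [[3]].
After inserting 2: P = [[2], [3]].
After inserting 4: P = [[2, 4], [3]].
After inserting 1: P = [[1, 4], [2], [3]].

The final insertion tableau P = [[1, 4], [2], [3]] has shape [2, 1, 1].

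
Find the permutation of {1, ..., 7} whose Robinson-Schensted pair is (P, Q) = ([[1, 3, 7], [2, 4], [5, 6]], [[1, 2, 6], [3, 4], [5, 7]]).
Reverse the RSK construction: for i from n down to 1, find the cell of Q containing i, remove the entry at that cell from P, and reverse-bump it up through P; the value ejected from row 1 is w(i).

Step i=7: Q has 7 at row 3, column 2; remove 6 from row 3 of P and reverse-bump: 6 enters row 2 and ejects 4; 4 enters row 1 and ejects 3. So w(7) = 3. P is now [[1, 4, 7], [2, 6], [5]].
Step i=6: Q has 6 at row 1, column 3; remove that cell from P, ejecting 7. So w(6) = 7. P is now [[1, 4], [2, 6], [5]].
Step i=5: Q has 5 at row 3, column 1; remove 5 from row 3 of P and reverse-bump: 5 enters row 2 and ejects 2; 2 enters row 1 and ejects 1. So w(5) = 1. P is now [[2, 4], [5, 6]].
Step i=4: Q has 4 at row 2, column 2; remove 6 from row 2 of P and reverse-bump: 6 enters row 1 and ejects 4. So w(4) = 4. P is now [[2, 6], [5]].
Step i=3: Q has 3 at row 2, column 1; remove 5 from row 2 of P and reverse-bump: 5 enters row 1 and ejects 2. So w(3) = 2. P is now [[5, 6]].
Step i=2: Q has 2 at row 1, column 2; remove that cell from P, ejecting 6. So w(2) = 6. P is now [[5]].
Step i=1: Q has 1 at row 1, column 1; remove that cell from P, ejecting 5. So w(1) = 5. P is now [].

So w = 5 6 2 4 1 7 3.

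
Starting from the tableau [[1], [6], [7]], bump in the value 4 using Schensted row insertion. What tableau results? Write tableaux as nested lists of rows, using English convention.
4 is larger than every entry of row 1, so it is appended to row 1. The new tableau is [[1, 4], [6], [7]].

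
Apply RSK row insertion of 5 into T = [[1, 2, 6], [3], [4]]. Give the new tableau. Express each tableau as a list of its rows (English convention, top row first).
[[1, 2, 5], [3, 6], [4]]

In row 1, 5 replaces 6 (the leftmost entry greater than 5); 6 is bumped to row 2. 6 is appended to row 2. The new tableau is [[1, 2, 5], [3, 6], [4]].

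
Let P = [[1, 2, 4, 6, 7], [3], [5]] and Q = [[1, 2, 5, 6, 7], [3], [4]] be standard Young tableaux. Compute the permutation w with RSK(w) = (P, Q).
Reverse the RSK construction: for i from n down to 1, find the cell of Q containing i, remove the entry at that cell from P, and reverse-bump it up through P; the value ejected from row 1 is w(i).

Step i=7: Q has 7 at row 1, column 5; remove that cell from P, ejecting 7. So w(7) = 7. P is now [[1, 2, 4, 6], [3], [5]].
Step i=6: Q has 6 at row 1, column 4; remove that cell from P, ejecting 6. So w(6) = 6. P is now [[1, 2, 4], [3], [5]].
Step i=5: Q has 5 at row 1, column 3; remove that cell from P, ejecting 4. So w(5) = 4. P is now [[1, 2], [3], [5]].
Step i=4: Q has 4 at row 3, column 1; remove 5 from row 3 of P and reverse-bump: 5 enters row 2 and ejects 3; 3 enters row 1 and ejects 2. So w(4) = 2. P is now [[1, 3], [5]].
Step i=3: Q has 3 at row 2, column 1; remove 5 from row 2 of P and reverse-bump: 5 enters row 1 and ejects 3. So w(3) = 3. P is now [[1, 5]].
Step i=2: Q has 2 at row 1, column 2; remove that cell from P, ejecting 5. So w(2) = 5. P is now [[1]].
Step i=1: Q has 1 at row 1, column 1; remove that cell from P, ejecting 1. So w(1) = 1. P is now [].

So w = 1 5 3 2 4 6 7.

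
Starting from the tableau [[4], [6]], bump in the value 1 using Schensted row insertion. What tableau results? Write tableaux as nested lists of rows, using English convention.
[[1], [4], [6]]

In row 1, 1 replaces 4 (the leftmost entry greater than 1); 4 is bumped to row 2. In row 2, 4 replaces 6 (the leftmost entry greater than 4); 6 is bumped to row 3. 6 starts a new row 3. The new tableau is [[1], [4], [6]].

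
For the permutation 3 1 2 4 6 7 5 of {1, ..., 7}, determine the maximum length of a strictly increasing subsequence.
5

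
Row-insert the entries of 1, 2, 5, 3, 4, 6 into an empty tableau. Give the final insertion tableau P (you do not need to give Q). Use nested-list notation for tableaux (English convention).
P = [[1, 2, 3, 4, 6], [5]]

Insert 1: appended to row 1. P = [[1]].
Insert 2: appended to row 1. P = [[1, 2]].
Insert 5: appended to row 1. P = [[1, 2, 5]].
Insert 3: 3 bumps 5 from row 1; 5 starts row 2. P = [[1, 2, 3], [5]].
Insert 4: appended to row 1. P = [[1, 2, 3, 4], [5]].
Insert 6: appended to row 1. P = [[1, 2, 3, 4, 6], [5]].

So P = [[1, 2, 3, 4, 6], [5]].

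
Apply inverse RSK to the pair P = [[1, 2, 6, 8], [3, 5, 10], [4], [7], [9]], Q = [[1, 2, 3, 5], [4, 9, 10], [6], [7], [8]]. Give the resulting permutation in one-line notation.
4 5 9 7 10 6 3 1 2 8

Reverse the RSK construction: for i from n down to 1, find the cell of Q containing i, remove the entry at that cell from P, and reverse-bump it up through P; the value ejected from row 1 is w(i).

Step i=10: Q has 10 at row 2, column 3; remove 10 from row 2 of P and reverse-bump: 10 enters row 1 and ejects 8. So w(10) = 8. P is now [[1, 2, 6, 10], [3, 5], [4], [7], [9]].
Step i=9: Q has 9 at row 2, column 2; remove 5 from row 2 of P and reverse-bump: 5 enters row 1 and ejects 2. So w(9) = 2. P is now [[1, 5, 6, 10], [3], [4], [7], [9]].
Step i=8: Q has 8 at row 5, column 1; remove 9 from row 5 of P and reverse-bump: 9 enters row 4 and ejects 7; 7 enters row 3 and ejects 4; 4 enters row 2 and ejects 3; 3 enters row 1 and ejects 1. So w(8) = 1. P is now [[3, 5, 6, 10], [4], [7], [9]].
Step i=7: Q has 7 at row 4, column 1; remove 9 from row 4 of P and reverse-bump: 9 enters row 3 and ejects 7; 7 enters row 2 and ejects 4; 4 enters row 1 and ejects 3. So w(7) = 3. P is now [[4, 5, 6, 10], [7], [9]].
Step i=6: Q has 6 at row 3, column 1; remove 9 from row 3 of P and reverse-bump: 9 enters row 2 and ejects 7; 7 enters row 1 and ejects 6. So w(6) = 6. P is now [[4, 5, 7, 10], [9]].
Step i=5: Q has 5 at row 1, column 4; remove that cell from P, ejecting 10. So w(5) = 10. P is now [[4, 5, 7], [9]].
Step i=4: Q has 4 at row 2, column 1; remove 9 from row 2 of P and reverse-bump: 9 enters row 1 and ejects 7. So w(4) = 7. P is now [[4, 5, 9]].
Step i=3: Q has 3 at row 1, column 3; remove that cell from P, ejecting 9. So w(3) = 9. P is now [[4, 5]].
Step i=2: Q has 2 at row 1, column 2; remove that cell from P, ejecting 5. So w(2) = 5. P is now [[4]].
Step i=1: Q has 1 at row 1, column 1; remove that cell from P, ejecting 4. So w(1) = 4. P is now [].

So w = 4 5 9 7 10 6 3 1 2 8.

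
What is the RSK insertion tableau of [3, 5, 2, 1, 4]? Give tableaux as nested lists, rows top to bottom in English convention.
Insert 3: appended to row 1. P = [[3]].
Insert 5: appended to row 1. P = [[3, 5]].
Insert 2: 2 bumps 3 from row 1; 3 starts row 2. P = [[2, 5], [3]].
Insert 1: 1 bumps 2 from row 1; 2 bumps 3 from row 2; 3 starts row 3. P = [[1, 5], [2], [3]].
Insert 4: 4 bumps 5 from row 1; 5 appends to row 2. P = [[1, 4], [2, 5], [3]].

So P = [[1, 4], [2, 5], [3]].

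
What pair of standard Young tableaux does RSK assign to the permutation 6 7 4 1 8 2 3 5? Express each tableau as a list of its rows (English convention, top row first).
Insert each entry of the permutation into P by Schensted row insertion, recording in Q the position of each new cell.

After inserting 6: P = [[6]].
After inserting 7: P = [[6, 7]].
After inserting 4: P = [[4, 7], [6]].
After inserting 1: P = [[1, 7], [4], [6]].
After inserting 8: P = [[1, 7, 8], [4], [6]].
After inserting 2: P = [[1, 2, 8], [4, 7], [6]].
After inserting 3: P = [[1, 2, 3], [4, 7, 8], [6]].
After inserting 5: P = [[1, 2, 3, 5], [4, 7, 8], [6]].

So P = [[1, 2, 3, 5], [4, 7, 8], [6]], Q = [[1, 2, 5, 8], [3, 6, 7], [4]].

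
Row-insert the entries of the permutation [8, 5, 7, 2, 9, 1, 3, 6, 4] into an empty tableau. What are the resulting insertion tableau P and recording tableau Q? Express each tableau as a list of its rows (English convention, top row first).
P = [[1, 3, 4], [2, 6, 9], [5, 7], [8]], Q = [[1, 3, 5], [2, 7, 8], [4, 9], [6]]

Insert each entry of the permutation into P by Schensted row insertion, recording in Q the position of each new cell.

Insert 8: appended to row 1. P = [[8]].
Insert 5: 5 bumps 8 from row 1; 8 starts row 2. P = [[5], [8]].
Insert 7: appended to row 1. P = [[5, 7], [8]].
Insert 2: 2 bumps 5 from row 1; 5 bumps 8 from row 2; 8 starts row 3. P = [[2, 7], [5], [8]].
Insert 9: appended to row 1. P = [[2, 7, 9], [5], [8]].
Insert 1: 1 bumps 2 from row 1; 2 bumps 5 from row 2; 5 bumps 8 from row 3; 8 starts row 4. P = [[1, 7, 9], [2], [5], [8]].
Insert 3: 3 bumps 7 from row 1; 7 appends to row 2. P = [[1, 3, 9], [2, 7], [5], [8]].
Insert 6: 6 bumps 9 from row 1; 9 appends to row 2. P = [[1, 3, 6], [2, 7, 9], [5], [8]].
Insert 4: 4 bumps 6 from row 1; 6 bumps 7 from row 2; 7 appends to row 3. P = [[1, 3, 4], [2, 6, 9], [5, 7], [8]].

So P = [[1, 3, 4], [2, 6, 9], [5, 7], [8]], Q = [[1, 3, 5], [2, 7, 8], [4, 9], [6]].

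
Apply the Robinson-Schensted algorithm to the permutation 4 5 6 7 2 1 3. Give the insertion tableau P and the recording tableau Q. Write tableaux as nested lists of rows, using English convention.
Insert each entry of the permutation into P by Schensted row insertion, recording in Q the position of each new cell.

After inserting 4: P = [[4]].
After inserting 5: P = [[4, 5]].
After inserting 6: P = [[4, 5, 6]].
After inserting 7: P = [[4, 5, 6, 7]].
After inserting 2: P = [[2, 5, 6, 7], [4]].
After inserting 1: P = [[1, 5, 6, 7], [2], [4]].
After inserting 3: P = [[1, 3, 6, 7], [2, 5], [4]].

So P = [[1, 3, 6, 7], [2, 5], [4]], Q = [[1, 2, 3, 4], [5, 7], [6]].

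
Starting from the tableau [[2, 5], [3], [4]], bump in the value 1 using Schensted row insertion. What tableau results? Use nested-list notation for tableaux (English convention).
[[1, 5], [2], [3], [4]]

In row 1, 1 replaces 2 (the leftmost entry greater than 1); 2 is bumped to row 2. In row 2, 2 replaces 3 (the leftmost entry greater than 2); 3 is bumped to row 3. In row 3, 3 replaces 4 (the leftmost entry greater than 3); 4 is bumped to row 4. 4 starts a new row 4. The new tableau is [[1, 5], [2], [3], [4]].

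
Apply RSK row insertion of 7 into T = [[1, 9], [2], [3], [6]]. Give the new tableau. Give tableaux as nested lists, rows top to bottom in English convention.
In row 1, 7 replaces 9 (the leftmost entry greater than 7); 9 is bumped to row 2. 9 is appended to row 2. The new tableau is [[1, 7], [2, 9], [3], [6]].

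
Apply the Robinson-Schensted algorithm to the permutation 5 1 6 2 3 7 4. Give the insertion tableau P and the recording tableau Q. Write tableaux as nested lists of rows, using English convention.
P = [[1, 2, 3, 4], [5, 6, 7]], Q = [[1, 3, 5, 6], [2, 4, 7]]

Insert each entry of the permutation into P by Schensted row insertion, recording in Q the position of each new cell.

Insert 5: appended to row 1. P = [[5]].
Insert 1: 1 bumps 5 from row 1; 5 starts row 2. P = [[1], [5]].
Insert 6: appended to row 1. P = [[1, 6], [5]].
Insert 2: 2 bumps 6 from row 1; 6 appends to row 2. P = [[1, 2], [5, 6]].
Insert 3: appended to row 1. P = [[1, 2, 3], [5, 6]].
Insert 7: appended to row 1. P = [[1, 2, 3, 7], [5, 6]].
Insert 4: 4 bumps 7 from row 1; 7 appends to row 2. P = [[1, 2, 3, 4], [5, 6, 7]].

So P = [[1, 2, 3, 4], [5, 6, 7]], Q = [[1, 3, 5, 6], [2, 4, 7]].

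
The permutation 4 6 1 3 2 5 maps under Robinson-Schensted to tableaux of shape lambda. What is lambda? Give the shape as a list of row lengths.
Row-insert each entry into an empty tableau.

After inserting 4: P = [[4]].
After inserting 6: P = [[4, 6]].
After inserting 1: P = [[1, 6], [4]].
After inserting 3: P = [[1, 3], [4, 6]].
After inserting 2: P = [[1, 2], [3, 6], [4]].
After inserting 5: P = [[1, 2, 5], [3, 6], [4]].

The final insertion tableau P = [[1, 2, 5], [3, 6], [4]] has shape [3, 2, 1].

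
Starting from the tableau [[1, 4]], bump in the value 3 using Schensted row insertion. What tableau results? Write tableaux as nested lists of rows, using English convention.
[[1, 3], [4]]

In row 1, 3 replaces 4 (the leftmost entry greater than 3); 4 is bumped to row 2. 4 starts a new row 2. The new tableau is [[1, 3], [4]].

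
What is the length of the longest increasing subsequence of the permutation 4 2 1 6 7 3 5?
3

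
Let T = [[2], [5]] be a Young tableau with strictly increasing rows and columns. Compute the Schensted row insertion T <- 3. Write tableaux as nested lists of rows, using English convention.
[[2, 3], [5]]

3 is larger than every entry of row 1, so it is appended to row 1. The new tableau is [[2, 3], [5]].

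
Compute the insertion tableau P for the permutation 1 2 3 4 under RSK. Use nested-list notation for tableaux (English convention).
Insert 1: appended to row 1. P = [[1]].
Insert 2: appended to row 1. P = [[1, 2]].
Insert 3: appended to row 1. P = [[1, 2, 3]].
Insert 4: appended to row 1. P = [[1, 2, 3, 4]].

So P = [[1, 2, 3, 4]].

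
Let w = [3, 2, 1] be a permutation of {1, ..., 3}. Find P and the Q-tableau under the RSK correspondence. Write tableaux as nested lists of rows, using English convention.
P = [[1], [2], [3]], Q = [[1], [2], [3]]

Insert each entry of the permutation into P by Schensted row insertion, recording in Q the position of each new cell.

Insert 3: appended to row 1. P = [[3]], Q = [[1]].
Insert 2: 2 bumps 3 from row 1; 3 starts row 2. P = [[2], [3]], Q = [[1], [2]].
Insert 1: 1 bumps 2 from row 1; 2 bumps 3 from row 2; 3 starts row 3. P = [[1], [2], [3]], Q = [[1], [2], [3]].

So P = [[1], [2], [3]], Q = [[1], [2], [3]].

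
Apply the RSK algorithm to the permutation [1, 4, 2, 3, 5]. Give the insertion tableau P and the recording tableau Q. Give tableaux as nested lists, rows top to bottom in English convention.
P = [[1, 2, 3, 5], [4]], Q = [[1, 2, 4, 5], [3]]

Insert each entry of the permutation into P by Schensted row insertion, recording in Q the position of each new cell.

After inserting 1: P = [[1]].
After inserting 4: P = [[1, 4]].
After inserting 2: P = [[1, 2], [4]].
After inserting 3: P = [[1, 2, 3], [4]].
After inserting 5: P = [[1, 2, 3, 5], [4]].

So P = [[1, 2, 3, 5], [4]], Q = [[1, 2, 4, 5], [3]].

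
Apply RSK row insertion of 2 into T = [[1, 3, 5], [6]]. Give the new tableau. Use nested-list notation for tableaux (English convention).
[[1, 2, 5], [3], [6]]

In row 1, 2 replaces 3 (the leftmost entry greater than 2); 3 is bumped to row 2. In row 2, 3 replaces 6 (the leftmost entry greater than 3); 6 is bumped to row 3. 6 starts a new row 3. The new tableau is [[1, 2, 5], [3], [6]].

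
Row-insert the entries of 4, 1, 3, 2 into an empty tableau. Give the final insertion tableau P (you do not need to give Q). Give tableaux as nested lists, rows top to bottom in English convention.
Insert 4: appended to row 1. P = [[4]].
Insert 1: 1 bumps 4 from row 1; 4 starts row 2. P = [[1], [4]].
Insert 3: appended to row 1. P = [[1, 3], [4]].
Insert 2: 2 bumps 3 from row 1; 3 bumps 4 from row 2; 4 starts row 3. P = [[1, 2], [3], [4]].

So P = [[1, 2], [3], [4]].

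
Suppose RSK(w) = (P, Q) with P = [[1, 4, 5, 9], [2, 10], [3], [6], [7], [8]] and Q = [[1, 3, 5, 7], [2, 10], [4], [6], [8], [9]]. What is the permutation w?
Reverse RSK: for i = n, n-1, ..., 1, locate i in Q, remove the corresponding corner cell from P, and reverse-bump its entry up through P; the value ejected from row 1 is w(i).

So w = 8 3 7 4 6 5 10 2 1 9.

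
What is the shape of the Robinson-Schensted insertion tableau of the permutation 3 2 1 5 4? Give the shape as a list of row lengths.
Row-insert each entry into an empty tableau.

After inserting 3: P = [[3]].
After inserting 2: P = [[2], [3]].
After inserting 1: P = [[1], [2], [3]].
After inserting 5: P = [[1, 5], [2], [3]].
After inserting 4: P = [[1, 4], [2, 5], [3]].

The final insertion tableau P = [[1, 4], [2, 5], [3]] has shape [2, 2, 1].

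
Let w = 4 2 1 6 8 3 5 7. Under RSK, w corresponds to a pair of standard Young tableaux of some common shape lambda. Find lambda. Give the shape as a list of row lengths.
[4, 3, 1]

Row-insert each entry into an empty tableau.

After inserting 4: P = [[4]].
After inserting 2: P = [[2], [4]].
After inserting 1: P = [[1], [2], [4]].
After inserting 6: P = [[1, 6], [2], [4]].
After inserting 8: P = [[1, 6, 8], [2], [4]].
After inserting 3: P = [[1, 3, 8], [2, 6], [4]].
After inserting 5: P = [[1, 3, 5], [2, 6, 8], [4]].
After inserting 7: P = [[1, 3, 5, 7], [2, 6, 8], [4]].

The final insertion tableau P = [[1, 3, 5, 7], [2, 6, 8], [4]] has shape [4, 3, 1].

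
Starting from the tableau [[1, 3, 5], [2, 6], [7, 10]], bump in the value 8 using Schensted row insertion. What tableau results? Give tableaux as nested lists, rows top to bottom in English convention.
8 is larger than every entry of row 1, so it is appended to row 1. The new tableau is [[1, 3, 5, 8], [2, 6], [7, 10]].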